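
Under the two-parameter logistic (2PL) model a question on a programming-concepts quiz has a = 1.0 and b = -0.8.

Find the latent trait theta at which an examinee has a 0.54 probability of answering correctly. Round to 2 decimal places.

P(theta) = 1 / (1 + exp(−a(theta − b)))
logit = ln(0.5400/0.4600) = 0.1603
theta = b + logit/(a) = -0.8 + 0.1603/1.0000 = -0.6397

-0.64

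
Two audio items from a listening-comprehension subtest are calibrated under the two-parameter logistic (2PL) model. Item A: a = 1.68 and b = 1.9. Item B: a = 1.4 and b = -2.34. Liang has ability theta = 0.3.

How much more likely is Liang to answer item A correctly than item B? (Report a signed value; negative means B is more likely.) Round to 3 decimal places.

-0.912

P(theta) = 1 / (1 + exp(−a(theta − b)))
P_A = 0.0637
P_B = 0.9758
P_A − P_B = -0.9121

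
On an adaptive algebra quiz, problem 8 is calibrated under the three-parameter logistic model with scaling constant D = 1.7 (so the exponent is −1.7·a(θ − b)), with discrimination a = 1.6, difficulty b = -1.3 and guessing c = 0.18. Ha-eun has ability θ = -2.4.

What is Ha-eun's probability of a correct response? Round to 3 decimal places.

P(θ) = c + (1 − c) · 1 / (1 + exp(−D·a(θ − b)))
Exponent: 1.7 × 1.6 × (-2.4 − (-1.3)) = -2.9920
1/(1 + e^{2.9920}) = 0.0478
P = 0.18 + 0.82 × 0.0478 = 0.2192

0.219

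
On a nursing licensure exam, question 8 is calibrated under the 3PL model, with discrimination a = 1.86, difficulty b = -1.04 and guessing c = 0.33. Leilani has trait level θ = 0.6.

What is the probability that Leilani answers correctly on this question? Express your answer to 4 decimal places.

0.9697

P(θ) = c + (1 − c) · 1 / (1 + exp(−a(θ − b)))
Exponent: 1.86 × (0.6 − (-1.04)) = 3.0504
1/(1 + e^{-3.0504}) = 0.9548
P = 0.33 + 0.67 × 0.9548 = 0.9697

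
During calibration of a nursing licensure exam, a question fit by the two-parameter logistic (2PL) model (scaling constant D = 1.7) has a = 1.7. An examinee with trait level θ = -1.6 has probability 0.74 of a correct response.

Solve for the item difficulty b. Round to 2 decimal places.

-1.96

P(θ) = 1 / (1 + exp(−D·a(θ − b)))
logit(0.74) = ln(0.74/0.26) = 1.0460
b = θ − logit/(1.7·a) = -1.6 − 1.0460/2.8900 = -1.9619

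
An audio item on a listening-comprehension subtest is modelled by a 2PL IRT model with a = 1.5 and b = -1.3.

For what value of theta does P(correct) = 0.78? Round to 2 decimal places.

P(theta) = 1 / (1 + exp(−a(theta − b)))
logit = ln(0.7800/0.2200) = 1.2657
theta = b + logit/(a) = -1.3 + 1.2657/1.5000 = -0.4562

-0.46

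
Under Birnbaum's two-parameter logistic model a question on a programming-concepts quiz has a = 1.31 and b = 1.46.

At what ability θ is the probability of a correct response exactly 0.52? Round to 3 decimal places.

1.521

P(θ) = 1 / (1 + exp(−a(θ − b)))
logit = ln(0.5200/0.4800) = 0.0800
θ = b + logit/(a) = 1.46 + 0.0800/1.3100 = 1.5211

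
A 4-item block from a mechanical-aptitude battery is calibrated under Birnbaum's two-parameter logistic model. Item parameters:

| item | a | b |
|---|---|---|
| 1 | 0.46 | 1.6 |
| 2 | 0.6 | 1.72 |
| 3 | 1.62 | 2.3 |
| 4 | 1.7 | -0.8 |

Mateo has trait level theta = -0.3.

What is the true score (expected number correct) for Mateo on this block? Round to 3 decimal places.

1.239

P(theta) = 1 / (1 + exp(−a(theta − b)))
P_1 = 1/(1+e^{0.8740}) = 0.2944
P_2 = 1/(1+e^{1.2120}) = 0.2293
P_3 = 1/(1+e^{4.2120}) = 0.0146
P_4 = 1/(1+e^{-0.8500}) = 0.7006
E[score] = 0.2944 + 0.2293 + 0.0146 + 0.7006 = 1.2389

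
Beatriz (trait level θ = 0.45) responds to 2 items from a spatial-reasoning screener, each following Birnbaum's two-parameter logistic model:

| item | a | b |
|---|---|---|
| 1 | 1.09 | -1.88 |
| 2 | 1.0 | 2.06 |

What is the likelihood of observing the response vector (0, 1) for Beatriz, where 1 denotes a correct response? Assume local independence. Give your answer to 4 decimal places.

P(θ) = 1 / (1 + exp(−a(θ − b)))
P_1 = 1/(1+e^{-2.5397}) = 0.9269
P_2 = 1/(1+e^{1.6100}) = 0.1666
L = (1−P_1) × P_2 = 0.0731 × 0.1666 = 0.01218

0.0122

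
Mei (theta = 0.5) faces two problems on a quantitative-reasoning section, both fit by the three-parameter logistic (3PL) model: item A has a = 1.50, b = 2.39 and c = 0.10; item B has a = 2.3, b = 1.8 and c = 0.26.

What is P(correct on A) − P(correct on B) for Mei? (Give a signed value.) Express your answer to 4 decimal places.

-0.1455

P(theta) = c + (1 − c) · 1 / (1 + exp(−a(theta − b)))
P_A = 0.1499
P_B = 0.2954
P_A − P_B = -0.1455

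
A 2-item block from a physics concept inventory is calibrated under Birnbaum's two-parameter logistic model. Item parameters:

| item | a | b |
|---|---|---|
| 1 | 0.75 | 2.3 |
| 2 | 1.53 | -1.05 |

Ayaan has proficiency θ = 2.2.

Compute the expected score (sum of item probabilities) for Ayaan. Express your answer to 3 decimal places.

P(θ) = 1 / (1 + exp(−a(θ − b)))
P_1 = 1/(1+e^{0.0750}) = 0.4813
P_2 = 1/(1+e^{-4.9725}) = 0.9931
E[score] = 0.4813 + 0.9931 = 1.4744

1.474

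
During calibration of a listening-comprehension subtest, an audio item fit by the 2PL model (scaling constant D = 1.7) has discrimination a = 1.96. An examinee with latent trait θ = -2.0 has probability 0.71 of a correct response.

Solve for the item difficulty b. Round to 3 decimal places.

-2.269

P(θ) = 1 / (1 + exp(−D·a(θ − b)))
logit(0.71) = ln(0.71/0.29) = 0.8954
b = θ − logit/(1.7·a) = -2.0 − 0.8954/3.3320 = -2.2687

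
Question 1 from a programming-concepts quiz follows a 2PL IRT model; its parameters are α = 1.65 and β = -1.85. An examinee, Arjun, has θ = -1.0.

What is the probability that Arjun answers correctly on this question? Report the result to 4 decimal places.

P(θ) = 1 / (1 + exp(−α(θ − β)))
Exponent: 1.65 × (-1.0 − (-1.85)) = 1.4025
1/(1 + e^{-1.4025}) = 0.8026

0.8026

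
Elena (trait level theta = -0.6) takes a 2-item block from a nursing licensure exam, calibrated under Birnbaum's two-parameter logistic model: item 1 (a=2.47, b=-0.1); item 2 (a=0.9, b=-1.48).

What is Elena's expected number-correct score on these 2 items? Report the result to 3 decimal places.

0.914

P(theta) = 1 / (1 + exp(−a(theta − b)))
P_1 = 1/(1+e^{1.2350}) = 0.2253
P_2 = 1/(1+e^{-0.7920}) = 0.6883
E[score] = 0.2253 + 0.6883 = 0.9136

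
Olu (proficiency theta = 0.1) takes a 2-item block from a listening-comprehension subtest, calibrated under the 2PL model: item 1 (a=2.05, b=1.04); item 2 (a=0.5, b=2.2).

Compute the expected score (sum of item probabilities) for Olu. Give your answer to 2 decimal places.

0.39

P(theta) = 1 / (1 + exp(−a(theta − b)))
P_1 = 1/(1+e^{1.9270}) = 0.1271
P_2 = 1/(1+e^{1.0500}) = 0.2592
E[score] = 0.1271 + 0.2592 = 0.3863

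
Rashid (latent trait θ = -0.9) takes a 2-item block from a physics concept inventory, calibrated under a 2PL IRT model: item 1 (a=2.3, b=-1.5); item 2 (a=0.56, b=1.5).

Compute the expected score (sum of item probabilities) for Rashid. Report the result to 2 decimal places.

P(θ) = 1 / (1 + exp(−a(θ − b)))
P_1 = 1/(1+e^{-1.3800}) = 0.7990
P_2 = 1/(1+e^{1.3440}) = 0.2069
E[score] = 0.7990 + 0.2069 = 1.0058

1.01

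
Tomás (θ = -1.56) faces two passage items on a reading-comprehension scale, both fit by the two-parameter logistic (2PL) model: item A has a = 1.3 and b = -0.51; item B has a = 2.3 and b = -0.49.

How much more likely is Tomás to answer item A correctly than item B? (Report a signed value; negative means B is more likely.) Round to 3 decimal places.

0.125

P(θ) = 1 / (1 + exp(−a(θ − b)))
P_A = 0.2034
P_B = 0.0786
P_A − P_B = 0.1248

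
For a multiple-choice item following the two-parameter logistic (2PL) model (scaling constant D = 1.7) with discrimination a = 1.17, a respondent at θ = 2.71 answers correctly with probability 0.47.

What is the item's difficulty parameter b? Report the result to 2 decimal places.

2.77

P(θ) = 1 / (1 + exp(−D·a(θ − b)))
logit(0.47) = ln(0.47/0.53) = -0.1201
b = θ − logit/(1.7·a) = 2.71 − (-0.1201)/1.9890 = 2.7704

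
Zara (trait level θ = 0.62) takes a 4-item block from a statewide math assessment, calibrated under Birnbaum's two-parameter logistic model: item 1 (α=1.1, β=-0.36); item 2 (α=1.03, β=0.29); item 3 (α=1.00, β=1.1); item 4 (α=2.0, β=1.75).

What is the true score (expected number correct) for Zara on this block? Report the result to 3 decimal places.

P(θ) = 1 / (1 + exp(−α(θ − β)))
P_1 = 1/(1+e^{-1.0780}) = 0.7461
P_2 = 1/(1+e^{-0.3399}) = 0.5842
P_3 = 1/(1+e^{0.4800}) = 0.3823
P_4 = 1/(1+e^{2.2600}) = 0.0945
E[score] = 0.7461 + 0.5842 + 0.3823 + 0.0945 = 1.8070

1.807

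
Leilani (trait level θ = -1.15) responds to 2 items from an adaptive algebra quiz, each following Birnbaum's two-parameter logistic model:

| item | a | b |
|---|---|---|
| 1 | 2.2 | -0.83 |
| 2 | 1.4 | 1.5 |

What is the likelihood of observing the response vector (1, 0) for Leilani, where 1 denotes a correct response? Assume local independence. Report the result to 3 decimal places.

P(θ) = 1 / (1 + exp(−a(θ − b)))
P_1 = 1/(1+e^{0.7040}) = 0.3309
P_2 = 1/(1+e^{3.7100}) = 0.0239
L = P_1 × (1−P_2) = 0.3309 × 0.9761 = 0.32302

0.323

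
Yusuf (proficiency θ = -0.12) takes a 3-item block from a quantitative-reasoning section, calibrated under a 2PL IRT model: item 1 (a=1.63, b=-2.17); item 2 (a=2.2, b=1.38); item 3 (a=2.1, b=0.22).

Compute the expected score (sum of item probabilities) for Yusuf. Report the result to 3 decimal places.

P(θ) = 1 / (1 + exp(−a(θ − b)))
P_1 = 1/(1+e^{-3.3415}) = 0.9658
P_2 = 1/(1+e^{3.3000}) = 0.0356
P_3 = 1/(1+e^{0.7140}) = 0.3287
E[score] = 0.9658 + 0.0356 + 0.3287 = 1.3301

1.330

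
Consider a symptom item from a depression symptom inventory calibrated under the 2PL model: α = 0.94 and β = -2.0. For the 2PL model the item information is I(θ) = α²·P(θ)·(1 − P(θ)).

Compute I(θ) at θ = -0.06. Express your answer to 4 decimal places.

P = 1/(1+e^{-1.8236}) = 0.8610
P(1−P) = 0.8610 × 0.1390 = 0.1197
I = α² × P(1−P) = 0.94² × 0.1197 = 0.10575

0.1057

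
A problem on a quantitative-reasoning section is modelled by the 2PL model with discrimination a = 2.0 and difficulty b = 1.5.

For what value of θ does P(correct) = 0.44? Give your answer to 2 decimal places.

P(θ) = 1 / (1 + exp(−a(θ − b)))
logit = ln(0.4400/0.5600) = -0.2412
θ = b + logit/(a) = 1.5 + (-0.2412)/2.0000 = 1.3794

1.38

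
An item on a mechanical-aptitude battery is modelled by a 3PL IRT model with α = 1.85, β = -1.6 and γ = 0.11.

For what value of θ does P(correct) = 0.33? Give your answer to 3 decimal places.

P(θ) = γ + (1 − γ) · 1 / (1 + exp(−α(θ − β)))
Remove guessing floor: (0.33 − 0.11)/(1 − 0.11) = 0.2472
logit = ln(0.2472/0.7528) = -1.1137
θ = β + logit/(α) = -1.6 + (-1.1137)/1.8500 = -2.2020

-2.202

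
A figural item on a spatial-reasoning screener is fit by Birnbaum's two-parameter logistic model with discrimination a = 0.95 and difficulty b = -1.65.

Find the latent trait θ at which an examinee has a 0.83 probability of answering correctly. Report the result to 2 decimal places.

P(θ) = 1 / (1 + exp(−a(θ − b)))
logit = ln(0.8300/0.1700) = 1.5856
θ = b + logit/(a) = -1.65 + 1.5856/0.9500 = 0.0191

0.02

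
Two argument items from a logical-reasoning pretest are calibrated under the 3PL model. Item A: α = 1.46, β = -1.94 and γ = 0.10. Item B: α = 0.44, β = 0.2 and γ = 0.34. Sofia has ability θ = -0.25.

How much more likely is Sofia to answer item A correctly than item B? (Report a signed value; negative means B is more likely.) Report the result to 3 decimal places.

0.292

P(θ) = γ + (1 − γ) · 1 / (1 + exp(−α(θ − β)))
P_A = 0.9296
P_B = 0.6374
P_A − P_B = 0.2922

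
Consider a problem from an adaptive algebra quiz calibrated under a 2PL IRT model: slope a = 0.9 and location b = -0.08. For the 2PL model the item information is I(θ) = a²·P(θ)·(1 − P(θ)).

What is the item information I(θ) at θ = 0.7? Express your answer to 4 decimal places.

P = 1/(1+e^{-0.7020}) = 0.6686
P(1−P) = 0.6686 × 0.3314 = 0.2216
I = a² × P(1−P) = 0.9² × 0.2216 = 0.17947

0.1795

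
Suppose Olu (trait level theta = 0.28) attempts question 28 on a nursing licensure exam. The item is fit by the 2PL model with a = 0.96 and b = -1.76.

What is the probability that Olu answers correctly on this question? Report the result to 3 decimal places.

P(theta) = 1 / (1 + exp(−a(theta − b)))
Exponent: 0.96 × (0.28 − (-1.76)) = 1.9584
1/(1 + e^{-1.9584}) = 0.8764

0.876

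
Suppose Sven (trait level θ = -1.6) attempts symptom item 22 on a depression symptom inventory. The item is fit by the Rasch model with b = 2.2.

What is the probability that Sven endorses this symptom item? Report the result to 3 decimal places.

P(θ) = 1 / (1 + exp(−(θ − b)))
Exponent: (-1.6 − 2.2) = -3.8000
1/(1 + e^{3.8000}) = 0.0219
P = 0.0219

0.022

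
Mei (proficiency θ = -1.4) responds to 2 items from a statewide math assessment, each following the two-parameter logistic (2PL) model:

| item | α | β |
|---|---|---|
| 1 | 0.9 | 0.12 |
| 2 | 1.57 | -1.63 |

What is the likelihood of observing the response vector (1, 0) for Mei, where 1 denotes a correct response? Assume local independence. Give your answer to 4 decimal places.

0.0833

P(θ) = 1 / (1 + exp(−α(θ − β)))
P_1 = 1/(1+e^{1.3680}) = 0.2029
P_2 = 1/(1+e^{-0.3611}) = 0.5893
L = P_1 × (1−P_2) = 0.2029 × 0.4107 = 0.08335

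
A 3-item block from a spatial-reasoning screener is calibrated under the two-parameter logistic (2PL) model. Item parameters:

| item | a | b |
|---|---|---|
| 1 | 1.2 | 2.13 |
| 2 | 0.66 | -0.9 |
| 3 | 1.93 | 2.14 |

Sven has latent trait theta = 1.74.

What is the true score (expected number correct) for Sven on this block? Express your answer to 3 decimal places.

1.552

P(theta) = 1 / (1 + exp(−a(theta − b)))
P_1 = 1/(1+e^{0.4680}) = 0.3851
P_2 = 1/(1+e^{-1.7424}) = 0.8510
P_3 = 1/(1+e^{0.7720}) = 0.3160
E[score] = 0.3851 + 0.8510 + 0.3160 = 1.5521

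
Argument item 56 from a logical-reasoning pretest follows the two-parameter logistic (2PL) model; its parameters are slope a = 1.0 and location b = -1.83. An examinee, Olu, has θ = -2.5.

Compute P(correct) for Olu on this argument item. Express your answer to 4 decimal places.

0.3385

P(θ) = 1 / (1 + exp(−a(θ − b)))
Exponent: 1.0 × (-2.5 − (-1.83)) = -0.6700
1/(1 + e^{0.6700}) = 0.3385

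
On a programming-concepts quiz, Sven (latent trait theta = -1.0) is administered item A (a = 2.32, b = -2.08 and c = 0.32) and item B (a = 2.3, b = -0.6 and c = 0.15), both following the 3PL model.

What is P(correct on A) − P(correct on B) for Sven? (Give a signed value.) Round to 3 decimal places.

P(theta) = c + (1 − c) · 1 / (1 + exp(−a(theta − b)))
P_A = 0.9487
P_B = 0.3922
P_A − P_B = 0.5565

0.556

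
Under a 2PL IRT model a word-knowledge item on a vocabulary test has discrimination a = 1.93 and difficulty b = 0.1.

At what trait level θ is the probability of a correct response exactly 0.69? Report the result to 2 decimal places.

P(θ) = 1 / (1 + exp(−a(θ − b)))
logit = ln(0.6900/0.3100) = 0.8001
θ = b + logit/(a) = 0.1 + 0.8001/1.9300 = 0.5146

0.51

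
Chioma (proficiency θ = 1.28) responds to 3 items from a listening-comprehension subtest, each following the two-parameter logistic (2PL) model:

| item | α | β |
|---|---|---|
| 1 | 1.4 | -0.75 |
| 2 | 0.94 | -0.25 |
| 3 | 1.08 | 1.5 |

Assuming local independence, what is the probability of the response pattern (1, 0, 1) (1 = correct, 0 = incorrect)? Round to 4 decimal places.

P(θ) = 1 / (1 + exp(−α(θ − β)))
P_1 = 1/(1+e^{-2.8420}) = 0.9449
P_2 = 1/(1+e^{-1.4382}) = 0.8082
P_3 = 1/(1+e^{0.2376}) = 0.4409
L = P_1 × (1−P_2) × P_3 = 0.9449 × 0.1918 × 0.4409 = 0.07991

0.0799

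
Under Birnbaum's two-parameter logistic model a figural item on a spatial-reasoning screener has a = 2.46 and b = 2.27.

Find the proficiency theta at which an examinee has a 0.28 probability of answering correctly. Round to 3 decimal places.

1.886

P(theta) = 1 / (1 + exp(−a(theta − b)))
logit = ln(0.2800/0.7200) = -0.9445
theta = b + logit/(a) = 2.27 + (-0.9445)/2.4600 = 1.8861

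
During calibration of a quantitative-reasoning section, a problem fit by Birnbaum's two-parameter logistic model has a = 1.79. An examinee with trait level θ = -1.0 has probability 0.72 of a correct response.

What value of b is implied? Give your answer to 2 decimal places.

-1.53

P(θ) = 1 / (1 + exp(−a(θ − b)))
logit(0.72) = ln(0.72/0.28) = 0.9445
b = θ − logit/(a) = -1.0 − 0.9445/1.7900 = -1.5276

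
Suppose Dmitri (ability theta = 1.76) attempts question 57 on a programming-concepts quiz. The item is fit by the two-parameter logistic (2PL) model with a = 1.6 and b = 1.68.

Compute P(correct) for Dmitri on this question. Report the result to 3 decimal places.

P(theta) = 1 / (1 + exp(−a(theta − b)))
Exponent: 1.6 × (1.76 − 1.68) = 0.1280
1/(1 + e^{-0.1280}) = 0.5320

0.532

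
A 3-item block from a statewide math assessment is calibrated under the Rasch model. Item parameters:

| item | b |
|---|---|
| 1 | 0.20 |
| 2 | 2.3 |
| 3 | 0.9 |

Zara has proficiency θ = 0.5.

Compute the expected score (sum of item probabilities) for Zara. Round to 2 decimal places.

P(θ) = 1 / (1 + exp(−(θ − b)))
P_1 = 1/(1+e^{-0.3000}) = 0.5744
P_2 = 1/(1+e^{1.8000}) = 0.1419
P_3 = 1/(1+e^{0.4000}) = 0.4013
E[score] = 0.5744 + 0.1419 + 0.4013 = 1.1176

1.12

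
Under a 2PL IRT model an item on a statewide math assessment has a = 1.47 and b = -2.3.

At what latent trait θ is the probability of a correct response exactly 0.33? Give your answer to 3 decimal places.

-2.782

P(θ) = 1 / (1 + exp(−a(θ − b)))
logit = ln(0.3300/0.6700) = -0.7082
θ = b + logit/(a) = -2.3 + (-0.7082)/1.4700 = -2.7818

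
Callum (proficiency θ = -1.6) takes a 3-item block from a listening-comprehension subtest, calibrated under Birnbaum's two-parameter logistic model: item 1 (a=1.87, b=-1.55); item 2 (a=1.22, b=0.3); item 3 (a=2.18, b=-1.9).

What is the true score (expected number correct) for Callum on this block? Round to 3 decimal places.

P(θ) = 1 / (1 + exp(−a(θ − b)))
P_1 = 1/(1+e^{0.0935}) = 0.4766
P_2 = 1/(1+e^{2.3180}) = 0.0896
P_3 = 1/(1+e^{-0.6540}) = 0.6579
E[score] = 0.4766 + 0.0896 + 0.6579 = 1.2242

1.224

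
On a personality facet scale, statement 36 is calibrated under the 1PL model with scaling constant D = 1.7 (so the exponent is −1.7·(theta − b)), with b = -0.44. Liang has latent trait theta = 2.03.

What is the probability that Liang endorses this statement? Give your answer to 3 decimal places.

0.985

P(theta) = 1 / (1 + exp(−D·(theta − b)))
Exponent: 1.7 × (2.03 − (-0.44)) = 4.1990
1/(1 + e^{-4.1990}) = 0.9852
P = 0.9852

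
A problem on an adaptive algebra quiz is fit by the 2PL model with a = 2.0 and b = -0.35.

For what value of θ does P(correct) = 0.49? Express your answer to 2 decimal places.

P(θ) = 1 / (1 + exp(−a(θ − b)))
logit = ln(0.4900/0.5100) = -0.0400
θ = b + logit/(a) = -0.35 + (-0.0400)/2.0000 = -0.3700

-0.37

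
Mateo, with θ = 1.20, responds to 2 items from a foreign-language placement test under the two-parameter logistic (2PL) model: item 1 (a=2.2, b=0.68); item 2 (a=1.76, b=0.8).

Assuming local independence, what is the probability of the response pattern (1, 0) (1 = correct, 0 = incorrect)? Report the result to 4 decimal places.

0.2510

P(θ) = 1 / (1 + exp(−a(θ − b)))
P_1 = 1/(1+e^{-1.1440}) = 0.7584
P_2 = 1/(1+e^{-0.7040}) = 0.6691
L = P_1 × (1−P_2) = 0.7584 × 0.3309 = 0.25098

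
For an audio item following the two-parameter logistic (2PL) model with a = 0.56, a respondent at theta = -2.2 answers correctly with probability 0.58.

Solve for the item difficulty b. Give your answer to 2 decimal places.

P(theta) = 1 / (1 + exp(−a(theta − b)))
logit(0.58) = ln(0.58/0.42) = 0.3228
b = theta − logit/(a) = -2.2 − 0.3228/0.5600 = -2.7764

-2.78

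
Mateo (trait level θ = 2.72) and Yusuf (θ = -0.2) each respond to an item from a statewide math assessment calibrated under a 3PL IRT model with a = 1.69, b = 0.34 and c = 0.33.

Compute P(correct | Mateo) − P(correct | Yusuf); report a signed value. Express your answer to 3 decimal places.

0.466

P(θ) = c + (1 − c) · 1 / (1 + exp(−a(θ − b)))
P(Mateo) = 0.9882  [exponent 4.0222]
P(Yusuf) = 0.5219  [exponent -0.9126]
Difference = 0.9882 − 0.5219 = 0.4663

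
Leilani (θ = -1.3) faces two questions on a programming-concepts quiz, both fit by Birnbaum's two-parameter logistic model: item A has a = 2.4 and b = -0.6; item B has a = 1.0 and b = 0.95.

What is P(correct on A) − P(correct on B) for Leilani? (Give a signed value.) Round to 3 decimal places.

P(θ) = 1 / (1 + exp(−a(θ − b)))
P_A = 0.1571
P_B = 0.0953
P_A − P_B = 0.0617

0.062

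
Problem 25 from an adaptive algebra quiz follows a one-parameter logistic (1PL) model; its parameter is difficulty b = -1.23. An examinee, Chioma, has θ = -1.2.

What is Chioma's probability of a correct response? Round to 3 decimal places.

P(θ) = 1 / (1 + exp(−(θ − b)))
Exponent: (-1.2 − (-1.23)) = 0.0300
1/(1 + e^{-0.0300}) = 0.5075
P = 0.5075

0.507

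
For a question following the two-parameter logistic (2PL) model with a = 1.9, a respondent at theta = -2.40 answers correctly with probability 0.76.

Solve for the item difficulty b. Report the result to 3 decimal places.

P(theta) = 1 / (1 + exp(−a(theta − b)))
logit(0.76) = ln(0.76/0.24) = 1.1527
b = theta − logit/(a) = -2.40 − 1.1527/1.9000 = -3.0067

-3.007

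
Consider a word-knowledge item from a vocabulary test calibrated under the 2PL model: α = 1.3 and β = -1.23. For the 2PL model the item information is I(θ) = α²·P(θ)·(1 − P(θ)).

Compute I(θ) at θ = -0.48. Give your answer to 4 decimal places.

P = 1/(1+e^{-0.9750}) = 0.7261
P(1−P) = 0.7261 × 0.2739 = 0.1989
I = α² × P(1−P) = 1.3² × 0.1989 = 0.33609

0.3361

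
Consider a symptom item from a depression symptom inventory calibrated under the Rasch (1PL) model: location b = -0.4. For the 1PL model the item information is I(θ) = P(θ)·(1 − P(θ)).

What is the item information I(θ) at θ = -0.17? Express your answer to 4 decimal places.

P = 1/(1+e^{-0.2300}) = 0.5572
P(1−P) = 0.5572 × 0.4428 = 0.2467
I = P(1−P) = 0.24672

0.2467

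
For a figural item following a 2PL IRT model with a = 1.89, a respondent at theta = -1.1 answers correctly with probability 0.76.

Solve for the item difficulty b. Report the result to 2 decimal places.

-1.71

P(theta) = 1 / (1 + exp(−a(theta − b)))
logit(0.76) = ln(0.76/0.24) = 1.1527
b = theta − logit/(a) = -1.1 − 1.1527/1.8900 = -1.7099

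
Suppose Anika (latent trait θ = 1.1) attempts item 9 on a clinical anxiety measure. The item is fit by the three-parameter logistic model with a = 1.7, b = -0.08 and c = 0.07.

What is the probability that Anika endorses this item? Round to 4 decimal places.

0.8897

P(θ) = c + (1 − c) · 1 / (1 + exp(−a(θ − b)))
Exponent: 1.7 × (1.1 − (-0.08)) = 2.0060
1/(1 + e^{-2.0060}) = 0.8814
P = 0.07 + 0.93 × 0.8814 = 0.8897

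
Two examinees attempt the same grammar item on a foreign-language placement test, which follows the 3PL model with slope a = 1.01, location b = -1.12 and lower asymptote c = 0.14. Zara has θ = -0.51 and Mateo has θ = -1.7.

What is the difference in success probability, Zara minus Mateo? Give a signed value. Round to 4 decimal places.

P(θ) = c + (1 − c) · 1 / (1 + exp(−a(θ − b)))
P(Zara) = 0.6984  [exponent 0.6161]
P(Mateo) = 0.4475  [exponent -0.5858]
Difference = 0.6984 − 0.4475 = 0.2509

0.2509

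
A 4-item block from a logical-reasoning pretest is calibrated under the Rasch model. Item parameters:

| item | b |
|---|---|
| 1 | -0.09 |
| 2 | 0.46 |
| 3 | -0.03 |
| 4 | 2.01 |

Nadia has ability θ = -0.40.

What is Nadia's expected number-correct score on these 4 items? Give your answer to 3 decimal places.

1.211

P(θ) = 1 / (1 + exp(−(θ − b)))
P_1 = 1/(1+e^{0.3100}) = 0.4231
P_2 = 1/(1+e^{0.8600}) = 0.2973
P_3 = 1/(1+e^{0.3700}) = 0.4085
P_4 = 1/(1+e^{2.4100}) = 0.0824
E[score] = 0.4231 + 0.2973 + 0.4085 + 0.0824 = 1.2114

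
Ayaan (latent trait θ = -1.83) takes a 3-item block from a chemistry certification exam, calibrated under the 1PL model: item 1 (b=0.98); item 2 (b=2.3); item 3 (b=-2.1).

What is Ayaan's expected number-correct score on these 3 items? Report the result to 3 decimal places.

0.640

P(θ) = 1 / (1 + exp(−(θ − b)))
P_1 = 1/(1+e^{2.8100}) = 0.0568
P_2 = 1/(1+e^{4.1300}) = 0.0158
P_3 = 1/(1+e^{-0.2700}) = 0.5671
E[score] = 0.0568 + 0.0158 + 0.5671 = 0.6397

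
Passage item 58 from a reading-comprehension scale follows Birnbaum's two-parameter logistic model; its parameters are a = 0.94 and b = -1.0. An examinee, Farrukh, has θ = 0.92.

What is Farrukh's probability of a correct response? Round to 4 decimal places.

0.8587

P(θ) = 1 / (1 + exp(−a(θ − b)))
Exponent: 0.94 × (0.92 − (-1.0)) = 1.8048
1/(1 + e^{-1.8048}) = 0.8587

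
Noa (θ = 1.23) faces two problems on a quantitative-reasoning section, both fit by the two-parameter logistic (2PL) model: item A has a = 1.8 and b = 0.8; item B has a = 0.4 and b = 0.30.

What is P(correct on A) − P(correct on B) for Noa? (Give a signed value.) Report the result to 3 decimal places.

P(θ) = 1 / (1 + exp(−a(θ − b)))
P_A = 0.6844
P_B = 0.5919
P_A − P_B = 0.0924

0.092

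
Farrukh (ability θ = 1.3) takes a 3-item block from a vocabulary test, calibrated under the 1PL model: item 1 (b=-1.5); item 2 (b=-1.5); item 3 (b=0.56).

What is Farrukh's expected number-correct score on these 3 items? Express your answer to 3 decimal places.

2.562

P(θ) = 1 / (1 + exp(−(θ − b)))
P_1 = 1/(1+e^{-2.8000}) = 0.9427
P_2 = 1/(1+e^{-2.8000}) = 0.9427
P_3 = 1/(1+e^{-0.7400}) = 0.6770
E[score] = 0.9427 + 0.9427 + 0.6770 = 2.5623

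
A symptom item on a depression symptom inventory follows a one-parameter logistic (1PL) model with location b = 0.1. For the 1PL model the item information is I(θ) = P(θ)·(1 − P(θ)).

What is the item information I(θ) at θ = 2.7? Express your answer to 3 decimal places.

P = 1/(1+e^{-2.6000}) = 0.9309
P(1−P) = 0.9309 × 0.0691 = 0.0644
I = P(1−P) = 0.06436

0.064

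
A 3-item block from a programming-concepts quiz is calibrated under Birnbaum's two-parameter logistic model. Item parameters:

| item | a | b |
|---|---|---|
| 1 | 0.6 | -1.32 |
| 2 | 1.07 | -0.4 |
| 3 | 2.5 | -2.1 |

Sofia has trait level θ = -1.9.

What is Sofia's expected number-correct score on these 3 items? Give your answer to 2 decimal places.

P(θ) = 1 / (1 + exp(−a(θ − b)))
P_1 = 1/(1+e^{0.3480}) = 0.4139
P_2 = 1/(1+e^{1.6050}) = 0.1673
P_3 = 1/(1+e^{-0.5000}) = 0.6225
E[score] = 0.4139 + 0.1673 + 0.6225 = 1.2036

1.20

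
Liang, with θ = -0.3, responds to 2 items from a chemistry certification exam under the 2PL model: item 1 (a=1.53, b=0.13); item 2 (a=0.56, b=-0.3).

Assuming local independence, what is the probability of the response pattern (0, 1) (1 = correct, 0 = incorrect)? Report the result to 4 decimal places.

0.3294

P(θ) = 1 / (1 + exp(−a(θ − b)))
P_1 = 1/(1+e^{0.6579}) = 0.3412
P_2 = 1/(1+e^{0.0000}) = 0.5000
L = (1−P_1) × P_2 = 0.6588 × 0.5000 = 0.32939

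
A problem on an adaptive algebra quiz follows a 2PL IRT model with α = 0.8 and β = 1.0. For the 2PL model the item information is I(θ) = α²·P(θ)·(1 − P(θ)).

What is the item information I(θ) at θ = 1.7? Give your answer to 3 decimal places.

0.148

P = 1/(1+e^{-0.5600}) = 0.6365
P(1−P) = 0.6365 × 0.3635 = 0.2314
I = α² × P(1−P) = 0.8² × 0.2314 = 0.14808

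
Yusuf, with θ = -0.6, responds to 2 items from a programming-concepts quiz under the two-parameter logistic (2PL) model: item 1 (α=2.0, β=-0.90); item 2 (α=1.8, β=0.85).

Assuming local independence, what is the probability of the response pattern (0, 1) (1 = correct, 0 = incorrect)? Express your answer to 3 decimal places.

P(θ) = 1 / (1 + exp(−α(θ − β)))
P_1 = 1/(1+e^{-0.6000}) = 0.6457
P_2 = 1/(1+e^{2.6100}) = 0.0685
L = (1−P_1) × P_2 = 0.3543 × 0.0685 = 0.02427

0.024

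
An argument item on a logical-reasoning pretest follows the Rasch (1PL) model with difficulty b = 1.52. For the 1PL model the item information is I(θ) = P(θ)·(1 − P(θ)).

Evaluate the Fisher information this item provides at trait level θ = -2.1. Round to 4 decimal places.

0.0254

P = 1/(1+e^{3.6200}) = 0.0261
P(1−P) = 0.0261 × 0.9739 = 0.0254
I = P(1−P) = 0.02540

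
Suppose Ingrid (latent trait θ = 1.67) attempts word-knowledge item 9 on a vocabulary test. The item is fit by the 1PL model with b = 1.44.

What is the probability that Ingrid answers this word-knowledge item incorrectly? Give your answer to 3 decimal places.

0.443

P(θ) = 1 / (1 + exp(−(θ − b)))
Exponent: (1.67 − 1.44) = 0.2300
1/(1 + e^{-0.2300}) = 0.5572
P = 0.5572
P(incorrect) = 1 − 0.5572 = 0.4428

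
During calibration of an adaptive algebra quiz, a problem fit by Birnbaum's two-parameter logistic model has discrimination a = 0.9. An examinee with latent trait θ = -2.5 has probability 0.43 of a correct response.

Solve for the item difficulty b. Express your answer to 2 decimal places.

-2.19

P(θ) = 1 / (1 + exp(−a(θ − b)))
logit(0.43) = ln(0.43/0.57) = -0.2819
b = θ − logit/(a) = -2.5 − (-0.2819)/0.9000 = -2.1868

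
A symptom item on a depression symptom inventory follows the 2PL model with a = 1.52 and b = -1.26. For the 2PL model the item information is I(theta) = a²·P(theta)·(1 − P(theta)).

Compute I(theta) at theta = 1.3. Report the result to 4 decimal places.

P = 1/(1+e^{-3.8912}) = 0.9800
P(1−P) = 0.9800 × 0.0200 = 0.0196
I = a² × P(1−P) = 1.52² × 0.0196 = 0.04531

0.0453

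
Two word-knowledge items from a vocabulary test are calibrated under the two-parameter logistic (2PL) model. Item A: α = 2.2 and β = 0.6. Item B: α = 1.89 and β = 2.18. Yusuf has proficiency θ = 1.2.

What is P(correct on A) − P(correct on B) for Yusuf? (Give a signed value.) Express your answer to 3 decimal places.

P(θ) = 1 / (1 + exp(−α(θ − β)))
P_A = 0.7892
P_B = 0.1356
P_A − P_B = 0.6536

0.654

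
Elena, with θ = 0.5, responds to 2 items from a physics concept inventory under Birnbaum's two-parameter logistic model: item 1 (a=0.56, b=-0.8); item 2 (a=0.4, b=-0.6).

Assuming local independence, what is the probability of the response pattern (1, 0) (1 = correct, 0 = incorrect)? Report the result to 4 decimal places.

P(θ) = 1 / (1 + exp(−a(θ − b)))
P_1 = 1/(1+e^{-0.7280}) = 0.6744
P_2 = 1/(1+e^{-0.4400}) = 0.6083
L = P_1 × (1−P_2) = 0.6744 × 0.3917 = 0.26418

0.2642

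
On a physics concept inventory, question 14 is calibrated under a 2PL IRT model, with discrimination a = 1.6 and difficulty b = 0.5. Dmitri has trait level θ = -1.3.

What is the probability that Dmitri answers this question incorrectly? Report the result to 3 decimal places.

0.947

P(θ) = 1 / (1 + exp(−a(θ − b)))
Exponent: 1.6 × (-1.3 − 0.5) = -2.8800
1/(1 + e^{2.8800}) = 0.0532
P(incorrect) = 1 − 0.0532 = 0.9468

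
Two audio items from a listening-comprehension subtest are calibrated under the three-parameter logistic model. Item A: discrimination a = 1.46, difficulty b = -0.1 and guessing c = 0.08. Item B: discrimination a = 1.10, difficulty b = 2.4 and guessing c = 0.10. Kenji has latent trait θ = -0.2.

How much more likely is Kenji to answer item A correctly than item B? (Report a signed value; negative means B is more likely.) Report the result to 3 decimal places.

0.358

P(θ) = c + (1 − c) · 1 / (1 + exp(−a(θ − b)))
P_A = 0.5065
P_B = 0.1488
P_A − P_B = 0.3577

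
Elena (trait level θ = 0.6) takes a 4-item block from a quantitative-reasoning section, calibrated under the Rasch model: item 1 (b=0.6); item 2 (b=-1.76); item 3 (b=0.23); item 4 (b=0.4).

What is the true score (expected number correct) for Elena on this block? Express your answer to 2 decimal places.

P(θ) = 1 / (1 + exp(−(θ − b)))
P_1 = 1/(1+e^{0.0000}) = 0.5000
P_2 = 1/(1+e^{-2.3600}) = 0.9137
P_3 = 1/(1+e^{-0.3700}) = 0.5915
P_4 = 1/(1+e^{-0.2000}) = 0.5498
E[score] = 0.5000 + 0.9137 + 0.5915 + 0.5498 = 2.5550

2.56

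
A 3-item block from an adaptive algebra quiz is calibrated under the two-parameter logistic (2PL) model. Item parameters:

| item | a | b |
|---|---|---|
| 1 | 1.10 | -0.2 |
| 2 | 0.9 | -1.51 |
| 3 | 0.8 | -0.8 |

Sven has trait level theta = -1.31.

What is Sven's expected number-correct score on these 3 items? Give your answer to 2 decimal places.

1.17

P(theta) = 1 / (1 + exp(−a(theta − b)))
P_1 = 1/(1+e^{1.2210}) = 0.2278
P_2 = 1/(1+e^{-0.1800}) = 0.5449
P_3 = 1/(1+e^{0.4080}) = 0.3994
E[score] = 0.2278 + 0.5449 + 0.3994 = 1.1720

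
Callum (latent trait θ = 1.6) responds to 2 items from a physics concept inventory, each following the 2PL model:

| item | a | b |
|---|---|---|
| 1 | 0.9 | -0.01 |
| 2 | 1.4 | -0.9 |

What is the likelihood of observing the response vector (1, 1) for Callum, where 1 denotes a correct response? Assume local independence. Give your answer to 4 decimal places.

P(θ) = 1 / (1 + exp(−a(θ − b)))
P_1 = 1/(1+e^{-1.4490}) = 0.8098
P_2 = 1/(1+e^{-3.5000}) = 0.9707
L = P_1 × P_2 = 0.8098 × 0.9707 = 0.78611

0.7861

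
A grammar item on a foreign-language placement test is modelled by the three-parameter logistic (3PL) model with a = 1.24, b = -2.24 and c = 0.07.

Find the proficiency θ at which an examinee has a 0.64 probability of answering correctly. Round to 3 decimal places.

-1.869

P(θ) = c + (1 − c) · 1 / (1 + exp(−a(θ − b)))
Remove guessing floor: (0.64 − 0.07)/(1 − 0.07) = 0.6129
logit = ln(0.6129/0.3871) = 0.4595
θ = b + logit/(a) = -2.24 + 0.4595/1.2400 = -1.8694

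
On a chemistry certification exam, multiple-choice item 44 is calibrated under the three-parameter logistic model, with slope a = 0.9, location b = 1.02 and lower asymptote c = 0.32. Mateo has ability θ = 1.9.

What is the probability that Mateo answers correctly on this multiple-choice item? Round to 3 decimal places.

P(θ) = c + (1 − c) · 1 / (1 + exp(−a(θ − b)))
Exponent: 0.9 × (1.9 − 1.02) = 0.7920
1/(1 + e^{-0.7920}) = 0.6883
P = 0.32 + 0.68 × 0.6883 = 0.7880

0.788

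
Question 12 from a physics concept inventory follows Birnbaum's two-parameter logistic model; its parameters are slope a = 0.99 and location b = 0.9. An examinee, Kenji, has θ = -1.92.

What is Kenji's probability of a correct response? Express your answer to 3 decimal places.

P(θ) = 1 / (1 + exp(−a(θ − b)))
Exponent: 0.99 × (-1.92 − 0.9) = -2.7918
1/(1 + e^{2.7918}) = 0.0578

0.058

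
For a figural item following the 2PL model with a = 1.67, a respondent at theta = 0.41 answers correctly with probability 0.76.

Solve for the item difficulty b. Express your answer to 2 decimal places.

-0.28

P(theta) = 1 / (1 + exp(−a(theta − b)))
logit(0.76) = ln(0.76/0.24) = 1.1527
b = theta − logit/(a) = 0.41 − 1.1527/1.6700 = -0.2802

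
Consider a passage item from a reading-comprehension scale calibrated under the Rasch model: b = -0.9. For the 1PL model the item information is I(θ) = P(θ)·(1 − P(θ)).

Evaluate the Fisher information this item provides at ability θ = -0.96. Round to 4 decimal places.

P = 1/(1+e^{0.0600}) = 0.4850
P(1−P) = 0.4850 × 0.5150 = 0.2498
I = P(1−P) = 0.24978

0.2498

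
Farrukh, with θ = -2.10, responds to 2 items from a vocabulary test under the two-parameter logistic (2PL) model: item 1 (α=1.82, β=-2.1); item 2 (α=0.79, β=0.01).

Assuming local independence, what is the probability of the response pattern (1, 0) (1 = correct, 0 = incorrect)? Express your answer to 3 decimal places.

P(θ) = 1 / (1 + exp(−α(θ − β)))
P_1 = 1/(1+e^{0.0000}) = 0.5000
P_2 = 1/(1+e^{1.6669}) = 0.1588
L = P_1 × (1−P_2) = 0.5000 × 0.8412 = 0.42058

0.421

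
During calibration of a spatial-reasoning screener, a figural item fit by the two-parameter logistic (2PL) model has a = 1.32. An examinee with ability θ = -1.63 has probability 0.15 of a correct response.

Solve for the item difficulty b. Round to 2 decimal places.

P(θ) = 1 / (1 + exp(−a(θ − b)))
logit(0.15) = ln(0.15/0.85) = -1.7346
b = θ − logit/(a) = -1.63 − (-1.7346)/1.3200 = -0.3159

-0.32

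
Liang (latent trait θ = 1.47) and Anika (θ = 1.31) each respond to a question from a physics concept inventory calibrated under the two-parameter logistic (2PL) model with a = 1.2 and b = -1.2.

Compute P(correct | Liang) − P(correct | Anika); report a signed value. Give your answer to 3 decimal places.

0.008

P(θ) = 1 / (1 + exp(−a(θ − b)))
P(Liang) = 0.9610  [exponent 3.2040]
P(Anika) = 0.9531  [exponent 3.0120]
Difference = 0.9610 − 0.9531 = 0.0079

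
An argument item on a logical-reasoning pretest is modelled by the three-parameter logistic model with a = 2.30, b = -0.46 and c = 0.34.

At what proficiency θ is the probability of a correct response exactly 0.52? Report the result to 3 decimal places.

P(θ) = c + (1 − c) · 1 / (1 + exp(−a(θ − b)))
Remove guessing floor: (0.52 − 0.34)/(1 − 0.34) = 0.2727
logit = ln(0.2727/0.7273) = -0.9808
θ = b + logit/(a) = -0.46 + (-0.9808)/2.3000 = -0.8864

-0.886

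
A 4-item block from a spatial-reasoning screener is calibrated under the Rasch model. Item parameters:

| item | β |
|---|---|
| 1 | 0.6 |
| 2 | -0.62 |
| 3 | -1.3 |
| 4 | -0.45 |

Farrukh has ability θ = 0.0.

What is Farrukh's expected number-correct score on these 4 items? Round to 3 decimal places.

2.401

P(θ) = 1 / (1 + exp(−(θ − β)))
P_1 = 1/(1+e^{0.6000}) = 0.3543
P_2 = 1/(1+e^{-0.6200}) = 0.6502
P_3 = 1/(1+e^{-1.3000}) = 0.7858
P_4 = 1/(1+e^{-0.4500}) = 0.6106
E[score] = 0.3543 + 0.6502 + 0.7858 + 0.6106 = 2.4010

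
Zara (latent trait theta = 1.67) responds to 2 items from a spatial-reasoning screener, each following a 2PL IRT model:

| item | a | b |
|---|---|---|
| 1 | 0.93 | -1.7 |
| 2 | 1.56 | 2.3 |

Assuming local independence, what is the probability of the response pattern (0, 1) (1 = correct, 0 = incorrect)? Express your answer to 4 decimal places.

0.0114

P(theta) = 1 / (1 + exp(−a(theta − b)))
P_1 = 1/(1+e^{-3.1341}) = 0.9583
P_2 = 1/(1+e^{0.9828}) = 0.2723
L = (1−P_1) × P_2 = 0.0417 × 0.2723 = 0.01136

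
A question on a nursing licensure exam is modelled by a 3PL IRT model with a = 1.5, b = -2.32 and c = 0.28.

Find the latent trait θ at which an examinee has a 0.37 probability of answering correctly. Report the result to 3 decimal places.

-3.617

P(θ) = c + (1 − c) · 1 / (1 + exp(−a(θ − b)))
Remove guessing floor: (0.37 − 0.28)/(1 − 0.28) = 0.1250
logit = ln(0.1250/0.8750) = -1.9459
θ = b + logit/(a) = -2.32 + (-1.9459)/1.5000 = -3.6173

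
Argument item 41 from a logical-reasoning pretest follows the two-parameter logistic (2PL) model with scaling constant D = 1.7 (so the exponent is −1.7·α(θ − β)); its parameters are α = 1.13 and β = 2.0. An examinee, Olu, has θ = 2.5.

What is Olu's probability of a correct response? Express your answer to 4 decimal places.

0.7232

P(θ) = 1 / (1 + exp(−D·α(θ − β)))
Exponent: 1.7 × 1.13 × (2.5 − 2.0) = 0.9605
1/(1 + e^{-0.9605}) = 0.7232
P = 0.7232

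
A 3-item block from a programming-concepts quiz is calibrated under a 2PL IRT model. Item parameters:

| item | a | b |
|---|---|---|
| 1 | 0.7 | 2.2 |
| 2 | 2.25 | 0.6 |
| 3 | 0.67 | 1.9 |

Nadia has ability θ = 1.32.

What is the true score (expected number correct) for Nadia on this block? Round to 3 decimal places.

1.590

P(θ) = 1 / (1 + exp(−a(θ − b)))
P_1 = 1/(1+e^{0.6160}) = 0.3507
P_2 = 1/(1+e^{-1.6200}) = 0.8348
P_3 = 1/(1+e^{0.3886}) = 0.4041
E[score] = 0.3507 + 0.8348 + 0.4041 = 1.5895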